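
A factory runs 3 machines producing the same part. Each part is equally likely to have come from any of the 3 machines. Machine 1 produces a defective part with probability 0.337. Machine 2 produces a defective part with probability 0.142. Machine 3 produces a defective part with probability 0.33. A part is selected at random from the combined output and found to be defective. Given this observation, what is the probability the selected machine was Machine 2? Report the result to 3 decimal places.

Posterior probability ≈ 0.176

Tabulate prior·likelihood by source: [1] prior 0.333333, lik 0.337, product 0.1123; [2] prior 0.333333, lik 0.142, product 0.04733; [3] prior 0.333333, lik 0.33, product 0.1100.
Normalizing constant = 0.26967; the posterior for Machine 2 is its product over the sum, 0.04733/0.26967 = 0.176.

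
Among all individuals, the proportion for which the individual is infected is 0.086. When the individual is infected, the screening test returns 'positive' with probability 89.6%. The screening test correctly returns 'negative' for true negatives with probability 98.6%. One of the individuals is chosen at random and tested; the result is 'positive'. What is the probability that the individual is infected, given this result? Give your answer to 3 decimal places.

P(H | E) ≈ 0.858

Write H for 'the individual is infected'. Prior odds H:¬H = 0.086/0.914 = 0.094092. For the 'positive' outcome, the likelihood ratio is 0.896/0.014 = 64.000.
Posterior odds = 0.094092 × 64.000 = 6.0219, so P(H|E) = 6.0219/(1+6.0219) = 0.858.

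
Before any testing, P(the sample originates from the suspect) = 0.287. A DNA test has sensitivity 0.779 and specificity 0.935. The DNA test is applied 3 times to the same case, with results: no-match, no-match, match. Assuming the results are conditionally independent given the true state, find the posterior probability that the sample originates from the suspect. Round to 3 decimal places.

Posterior P(H) ≈ 0.212

Let H be the event that the sample originates from the suspect; start with P(H) = 0.287. P('match'|H) = 0.779, P('match'|¬H) = 0.065.
Update on result 1 ('no-match'): P(H) ← 0.221·0.2870 / (0.221·0.2870 + 0.935·0.7130) = 0.063427/0.73008 = 0.0869.
Update on result 2 ('no-match'): P(H) ← 0.221·0.0869 / (0.221·0.0869 + 0.935·0.9131) = 0.019200/0.87297 = 0.0220.
Update on result 3 ('match'): P(H) ← 0.779·0.0220 / (0.779·0.0220 + 0.065·0.9780) = 0.017133/0.080703 = 0.2123.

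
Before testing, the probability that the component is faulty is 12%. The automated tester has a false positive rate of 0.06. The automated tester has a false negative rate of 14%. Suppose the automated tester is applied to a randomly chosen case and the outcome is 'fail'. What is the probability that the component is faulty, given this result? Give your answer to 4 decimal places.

Let H be the event that the component is faulty. P(H) = 0.12, so P(¬H) = 0.88. With E the 'fail' result, P(E|H) = 0.86 and P(E|¬H) = 0.06.
P(E) = 0.86·0.12 + 0.06·0.88 = 0.10320 + 0.052800 = 0.15600.
By Bayes' theorem, P(H|E) = 0.10320 / 0.15600 = 0.6615.

P(H | E) ≈ 0.6615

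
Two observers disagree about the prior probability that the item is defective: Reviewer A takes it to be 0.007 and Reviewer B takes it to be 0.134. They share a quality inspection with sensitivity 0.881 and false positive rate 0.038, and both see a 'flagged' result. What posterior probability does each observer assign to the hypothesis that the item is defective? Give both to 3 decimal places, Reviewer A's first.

Reviewer A: 0.140; Reviewer B: 0.782

The likelihood ratio for a 'flagged' result is 0.881/0.038 = 23.184.
Reviewer A: prior odds 0.007/0.993 = 0.0070493; posterior odds 0.16343; posterior probability 0.140.
Reviewer B: prior odds 0.134/0.866 = 0.15473; posterior odds 3.5874; posterior probability 0.782.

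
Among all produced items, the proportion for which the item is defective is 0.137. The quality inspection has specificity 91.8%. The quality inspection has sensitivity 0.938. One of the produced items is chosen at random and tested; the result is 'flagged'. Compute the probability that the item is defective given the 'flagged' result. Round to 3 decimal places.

Let H be the event that the item is defective. P(H) = 0.137, so P(¬H) = 0.863. With E the 'flagged' result, P(E|H) = 0.938 and P(E|¬H) = 0.082.
P(E) = 0.938·0.137 + 0.082·0.863 = 0.12851 + 0.070766 = 0.19927.
By Bayes' theorem, P(H|E) = 0.12851 / 0.19927 = 0.645.

P(H | E) ≈ 0.645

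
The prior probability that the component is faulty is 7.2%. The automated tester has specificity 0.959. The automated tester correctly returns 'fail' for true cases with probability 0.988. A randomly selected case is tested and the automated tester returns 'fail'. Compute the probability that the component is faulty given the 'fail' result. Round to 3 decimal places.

Write H for 'the component is faulty'. Prior odds H:¬H = 0.072/0.928 = 0.077586. For the 'fail' outcome, the likelihood ratio is 0.988/0.041 = 24.098.
Posterior odds = 0.077586 × 24.098 = 1.8696, so P(H|E) = 1.8696/(1+1.8696) = 0.652.

P(H | E) ≈ 0.652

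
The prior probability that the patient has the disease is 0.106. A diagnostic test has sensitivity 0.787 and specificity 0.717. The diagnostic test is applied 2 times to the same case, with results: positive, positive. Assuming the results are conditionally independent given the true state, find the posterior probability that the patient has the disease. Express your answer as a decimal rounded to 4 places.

With H the event that the patient has the disease, the joint likelihood of the observed sequence is P(data|H) = 0.787·0.787 = 0.61937 and P(data|¬H) = 0.283·0.283 = 0.080089.
Bayes: P(H|data) = 0.106·0.61937 / (0.106·0.61937 + 0.894·0.080089) = 0.065653/0.13725 = 0.4783.

Posterior P(H) ≈ 0.4783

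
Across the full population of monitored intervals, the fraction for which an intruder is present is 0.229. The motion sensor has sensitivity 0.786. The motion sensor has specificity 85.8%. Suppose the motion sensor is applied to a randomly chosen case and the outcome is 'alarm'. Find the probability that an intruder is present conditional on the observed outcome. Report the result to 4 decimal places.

P(H | E) ≈ 0.6218

Let H be the event that an intruder is present. P(H) = 0.229, so P(¬H) = 0.771. With E the 'alarm' result, P(E|H) = 0.786 and P(E|¬H) = 0.142.
P(E) = 0.786·0.229 + 0.142·0.771 = 0.17999 + 0.10948 = 0.28948.
By Bayes' theorem, P(H|E) = 0.17999 / 0.28948 = 0.6218.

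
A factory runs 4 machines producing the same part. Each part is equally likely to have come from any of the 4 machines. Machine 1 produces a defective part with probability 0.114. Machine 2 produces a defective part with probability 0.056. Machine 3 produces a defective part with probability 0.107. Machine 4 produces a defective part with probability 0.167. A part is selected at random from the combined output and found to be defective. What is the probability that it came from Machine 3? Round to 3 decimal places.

P(defective|M1) = 0.114; P(defective|M2) = 0.056; P(defective|M3) = 0.107; P(defective|M4) = 0.167.
Prior × likelihood for each source: 0.25·0.114=0.02850, 0.25·0.056=0.01400, 0.25·0.107=0.02675, 0.25·0.167=0.04175. Summing gives P(defective) = 0.11100.
P(Machine 3 | defective) = 0.02675 / 0.11100 = 0.241.

Posterior probability ≈ 0.241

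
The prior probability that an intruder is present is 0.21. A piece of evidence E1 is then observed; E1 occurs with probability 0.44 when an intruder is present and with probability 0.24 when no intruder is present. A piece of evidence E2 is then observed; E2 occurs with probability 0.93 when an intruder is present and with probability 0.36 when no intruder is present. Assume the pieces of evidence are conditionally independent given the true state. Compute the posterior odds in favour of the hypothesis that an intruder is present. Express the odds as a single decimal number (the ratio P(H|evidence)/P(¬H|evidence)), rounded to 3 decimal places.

Prior odds = 0.21/(1−0.21) = 0.26582. In log-odds, ln(0.26582) = -1.3249.
Add log likelihood ratios: ln(1.8333) + ln(2.5833) = 1.5552.
Posterior log-odds = 0.23029, so posterior odds = exp(0.23029) = 1.2590.

Posterior odds ≈ 1.259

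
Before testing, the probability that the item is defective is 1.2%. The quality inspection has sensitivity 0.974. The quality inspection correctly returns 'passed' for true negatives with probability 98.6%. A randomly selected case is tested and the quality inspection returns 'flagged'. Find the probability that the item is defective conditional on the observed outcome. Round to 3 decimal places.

Write H for 'the item is defective'. Prior odds H:¬H = 0.012/0.988 = 0.012146. For the 'flagged' outcome, the likelihood ratio is 0.974/0.014 = 69.571.
Posterior odds = 0.012146 × 69.571 = 0.84500, so P(H|E) = 0.84500/(1+0.84500) = 0.458.

P(H | E) ≈ 0.458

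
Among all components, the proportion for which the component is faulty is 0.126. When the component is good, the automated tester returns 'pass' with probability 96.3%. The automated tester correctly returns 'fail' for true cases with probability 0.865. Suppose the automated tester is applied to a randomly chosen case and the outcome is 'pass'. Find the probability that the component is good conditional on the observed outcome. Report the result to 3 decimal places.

P(¬H | E) ≈ 0.980

Write H for 'the component is faulty'. Prior odds H:¬H = 0.126/0.874 = 0.14416. For the 'pass' outcome, the likelihood ratio is 0.135/0.963 = 0.14019.
Posterior odds = 0.14416 × 0.14019 = 0.020210, so P(H|E) = 0.020210/(1+0.020210) = 0.020. Then P(¬H|E) = 1 − 0.020 = 0.980.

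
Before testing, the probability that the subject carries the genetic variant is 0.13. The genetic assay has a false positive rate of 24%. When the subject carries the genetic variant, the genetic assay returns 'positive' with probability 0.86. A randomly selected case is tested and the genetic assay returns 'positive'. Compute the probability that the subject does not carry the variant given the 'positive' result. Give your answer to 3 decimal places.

Let H be the event that the subject carries the genetic variant. P(H) = 0.13, so P(¬H) = 0.87. With E the 'positive' result, P(E|H) = 0.86 and P(E|¬H) = 0.24.
P(E) = 0.86·0.13 + 0.24·0.87 = 0.11180 + 0.20880 = 0.32060.
By Bayes' theorem, P(H|E) = 0.11180 / 0.32060 = 0.349. Hence P(¬H|E) = 1 − 0.349 = 0.651.

P(¬H | E) ≈ 0.651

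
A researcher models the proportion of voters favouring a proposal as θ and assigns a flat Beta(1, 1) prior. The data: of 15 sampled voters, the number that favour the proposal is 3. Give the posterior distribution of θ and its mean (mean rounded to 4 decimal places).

The binomial likelihood is conjugate to the Beta prior: with 3 successes and 12 failures, the posterior is Beta(1+3, 1+12) = Beta(4, 13).
Posterior mean = α/(α+β) = 4/17 = 0.2353.

Posterior: Beta(4, 13); mean ≈ 0.2353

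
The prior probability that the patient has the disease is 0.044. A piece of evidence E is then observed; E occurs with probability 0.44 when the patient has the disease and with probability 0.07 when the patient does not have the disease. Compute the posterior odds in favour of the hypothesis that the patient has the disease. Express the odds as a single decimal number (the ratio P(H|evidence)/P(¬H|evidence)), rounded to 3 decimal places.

Posterior odds ≈ 0.289

Prior odds = 0.044/(1−0.044) = 0.046025.
Likelihood ratio for E = 0.44/0.07 = 6.2857.
Posterior odds = prior odds × LR = 0.28930.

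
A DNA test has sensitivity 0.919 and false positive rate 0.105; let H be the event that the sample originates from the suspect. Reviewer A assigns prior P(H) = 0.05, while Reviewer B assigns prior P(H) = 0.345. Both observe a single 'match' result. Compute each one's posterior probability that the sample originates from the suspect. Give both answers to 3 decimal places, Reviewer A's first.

P('+'|H) = 0.919, P('+'|¬H) = 0.105.
Reviewer A: numerator 0.919·0.05 = 0.045950; evidence = 0.045950+0.105·0.95 = 0.14570; posterior = 0.315.
Reviewer B: numerator 0.919·0.345 = 0.31705; evidence = 0.31705+0.105·0.655 = 0.38583; posterior = 0.822.

Reviewer A: 0.315; Reviewer B: 0.822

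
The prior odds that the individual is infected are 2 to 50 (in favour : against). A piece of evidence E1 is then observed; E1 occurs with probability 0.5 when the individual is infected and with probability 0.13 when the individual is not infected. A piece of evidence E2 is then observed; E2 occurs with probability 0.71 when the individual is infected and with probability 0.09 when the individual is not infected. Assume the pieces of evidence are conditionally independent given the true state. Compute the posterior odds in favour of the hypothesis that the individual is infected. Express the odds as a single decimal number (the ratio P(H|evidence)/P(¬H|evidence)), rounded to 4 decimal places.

Prior odds = 2/50 = 0.040000. In log-odds, ln(0.040000) = -3.2189.
Add log likelihood ratios: ln(3.8462) + ln(7.8889) = 3.4125.
Posterior log-odds = 0.19365, so posterior odds = exp(0.19365) = 1.2137.

Posterior odds ≈ 1.2137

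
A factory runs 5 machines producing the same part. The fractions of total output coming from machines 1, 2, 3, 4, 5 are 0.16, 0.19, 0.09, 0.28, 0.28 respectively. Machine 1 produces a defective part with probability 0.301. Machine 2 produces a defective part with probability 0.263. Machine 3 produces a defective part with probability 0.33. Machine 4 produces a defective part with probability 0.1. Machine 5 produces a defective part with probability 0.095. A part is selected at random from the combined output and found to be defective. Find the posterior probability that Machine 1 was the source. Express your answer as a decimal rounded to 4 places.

Posterior probability ≈ 0.2640

Tabulate prior·likelihood by source: [1] prior 0.16, lik 0.301, product 0.04816; [2] prior 0.19, lik 0.263, product 0.04997; [3] prior 0.09, lik 0.33, product 0.02970; [4] prior 0.28, lik 0.1, product 0.02800; [5] prior 0.28, lik 0.095, product 0.02660.
Normalizing constant = 0.18243; the posterior for Machine 1 is its product over the sum, 0.04816/0.18243 = 0.2640.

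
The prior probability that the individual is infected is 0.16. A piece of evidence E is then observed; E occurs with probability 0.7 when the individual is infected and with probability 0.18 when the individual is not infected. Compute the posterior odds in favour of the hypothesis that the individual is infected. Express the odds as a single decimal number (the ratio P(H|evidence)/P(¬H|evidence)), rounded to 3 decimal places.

Prior odds = 0.16/(1−0.16) = 0.19048.
Likelihood ratio for E = 0.7/0.18 = 3.8889.
Posterior odds = prior odds × LR = 0.74074.

Posterior odds ≈ 0.741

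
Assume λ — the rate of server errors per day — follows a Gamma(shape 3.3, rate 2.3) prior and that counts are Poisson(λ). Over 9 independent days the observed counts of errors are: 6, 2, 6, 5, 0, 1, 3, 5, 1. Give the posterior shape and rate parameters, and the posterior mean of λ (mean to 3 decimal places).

Posterior: Gamma(shape=32.3, rate=11.3); mean ≈ 2.858

Total count ∑xᵢ = 29 over n = 9 days.
Gamma is conjugate to the Poisson likelihood: posterior is Gamma(shape = 3.3+29 = 32.3, rate = 2.3+9 = 11.3).
Posterior mean = shape/rate = 32.3/11.3 = 2.858.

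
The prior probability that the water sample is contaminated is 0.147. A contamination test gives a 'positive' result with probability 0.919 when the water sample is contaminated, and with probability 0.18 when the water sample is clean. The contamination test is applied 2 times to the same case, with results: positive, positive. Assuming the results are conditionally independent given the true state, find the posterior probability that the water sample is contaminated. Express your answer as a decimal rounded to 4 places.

Let H be the event that the water sample is contaminated; start with P(H) = 0.147. P('positive'|H) = 0.919, P('positive'|¬H) = 0.18.
Update on result 1 ('positive'): P(H) ← 0.919·0.1470 / (0.919·0.1470 + 0.18·0.8530) = 0.13509/0.28863 = 0.4680.
Update on result 2 ('positive'): P(H) ← 0.919·0.4680 / (0.919·0.4680 + 0.18·0.5320) = 0.43013/0.52588 = 0.8179.

Posterior P(H) ≈ 0.8179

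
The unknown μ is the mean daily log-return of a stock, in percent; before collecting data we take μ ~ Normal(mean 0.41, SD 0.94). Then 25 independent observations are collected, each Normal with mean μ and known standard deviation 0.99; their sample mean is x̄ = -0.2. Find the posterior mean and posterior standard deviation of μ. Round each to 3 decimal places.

Posterior mean ≈ -0.174; posterior SD ≈ 0.194

Prior precision 1/τ₀² = 1/0.94² = 1.13173; data precision n/σ² = 25/0.99² = 25.5076.
Posterior precision = 1.13173 + 25.5076 = 26.6393, giving posterior SD = 1/√26.6393 = 0.194.
Posterior mean = (1.13173·0.41 + 25.5076·-0.2) / 26.6393 = -0.174.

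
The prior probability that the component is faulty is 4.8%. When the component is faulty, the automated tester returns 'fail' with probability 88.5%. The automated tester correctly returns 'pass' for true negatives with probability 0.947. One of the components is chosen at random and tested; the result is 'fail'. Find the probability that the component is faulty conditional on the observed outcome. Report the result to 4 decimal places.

Write H for 'the component is faulty'. Prior odds H:¬H = 0.048/0.952 = 0.050420. For the 'fail' outcome, the likelihood ratio is 0.885/0.053 = 16.698.
Posterior odds = 0.050420 × 16.698 = 0.84192, so P(H|E) = 0.84192/(1+0.84192) = 0.4571.

P(H | E) ≈ 0.4571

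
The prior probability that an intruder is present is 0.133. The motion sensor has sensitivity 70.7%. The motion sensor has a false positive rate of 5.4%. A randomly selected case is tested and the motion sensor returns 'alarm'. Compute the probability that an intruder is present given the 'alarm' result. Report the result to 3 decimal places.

P(H | E) ≈ 0.668

Write H for 'an intruder is present'. Prior odds H:¬H = 0.133/0.867 = 0.15340. For the 'alarm' outcome, the likelihood ratio is 0.707/0.054 = 13.093.
Posterior odds = 0.15340 × 13.093 = 2.0084, so P(H|E) = 2.0084/(1+2.0084) = 0.668.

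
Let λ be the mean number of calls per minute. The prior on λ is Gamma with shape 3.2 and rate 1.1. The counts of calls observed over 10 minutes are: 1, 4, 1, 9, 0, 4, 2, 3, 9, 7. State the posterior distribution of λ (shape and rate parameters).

The Poisson likelihood adds the total count to the shape and the number of exposure periods to the rate. Here ∑xᵢ = 40 and n = 10, so shape 3.2→43.2 and rate 1.1→11.1.

Posterior: Gamma(shape=43.2, rate=11.1)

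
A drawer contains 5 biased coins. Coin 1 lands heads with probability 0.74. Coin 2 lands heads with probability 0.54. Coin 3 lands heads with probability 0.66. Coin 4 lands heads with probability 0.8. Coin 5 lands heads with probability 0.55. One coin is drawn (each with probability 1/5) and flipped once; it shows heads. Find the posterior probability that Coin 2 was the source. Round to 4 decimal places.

Tabulate prior·likelihood by source: [1] prior 0.2, lik 0.74, product 0.1480; [2] prior 0.2, lik 0.54, product 0.1080; [3] prior 0.2, lik 0.66, product 0.1320; [4] prior 0.2, lik 0.8, product 0.1600; [5] prior 0.2, lik 0.55, product 0.1100.
Normalizing constant = 0.65800; the posterior for Coin 2 is its product over the sum, 0.1080/0.65800 = 0.1641.

Posterior probability ≈ 0.1641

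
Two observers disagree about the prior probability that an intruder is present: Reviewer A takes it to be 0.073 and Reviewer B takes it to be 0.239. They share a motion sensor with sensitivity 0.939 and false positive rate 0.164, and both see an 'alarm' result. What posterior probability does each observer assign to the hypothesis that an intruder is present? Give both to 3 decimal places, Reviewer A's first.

P('+'|H) = 0.939, P('+'|¬H) = 0.164.
Reviewer A: numerator 0.939·0.073 = 0.068547; evidence = 0.068547+0.164·0.927 = 0.22058; posterior = 0.311.
Reviewer B: numerator 0.939·0.239 = 0.22442; evidence = 0.22442+0.164·0.761 = 0.34923; posterior = 0.643.

Reviewer A: 0.311; Reviewer B: 0.643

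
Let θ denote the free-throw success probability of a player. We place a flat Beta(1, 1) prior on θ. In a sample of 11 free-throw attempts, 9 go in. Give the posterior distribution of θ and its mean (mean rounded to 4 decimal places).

Observing 9 successes and 2 failures updates Beta(1, 1) by adding the success and failure counts to the two shape parameters: α = 1+9 = 10, β = 1+2 = 3.
E[θ | data] = 10/(10+3) = 0.7692.

Posterior: Beta(10, 3); mean ≈ 0.7692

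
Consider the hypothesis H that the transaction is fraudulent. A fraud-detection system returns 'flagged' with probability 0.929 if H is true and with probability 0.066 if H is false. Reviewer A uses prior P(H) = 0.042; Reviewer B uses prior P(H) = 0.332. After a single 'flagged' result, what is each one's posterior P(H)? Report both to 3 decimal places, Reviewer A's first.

Reviewer A: 0.382; Reviewer B: 0.875

The likelihood ratio for a 'flagged' result is 0.929/0.066 = 14.076.
Reviewer A: prior odds 0.042/0.958 = 0.043841; posterior odds 0.61710; posterior probability 0.382.
Reviewer B: prior odds 0.332/0.668 = 0.49701; posterior odds 6.9957; posterior probability 0.875.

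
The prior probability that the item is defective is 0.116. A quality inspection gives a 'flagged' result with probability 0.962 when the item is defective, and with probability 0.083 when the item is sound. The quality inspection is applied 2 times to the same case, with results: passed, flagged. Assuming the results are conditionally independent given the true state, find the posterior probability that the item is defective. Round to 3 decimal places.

Posterior P(H) ≈ 0.059

Let H be the event that the item is defective; start with P(H) = 0.116. P('flagged'|H) = 0.962, P('flagged'|¬H) = 0.083.
Update on result 1 ('passed'): P(H) ← 0.038·0.1160 / (0.038·0.1160 + 0.917·0.8840) = 0.0044080/0.81504 = 0.0054.
Update on result 2 ('flagged'): P(H) ← 0.962·0.0054 / (0.962·0.0054 + 0.083·0.9946) = 0.0052028/0.087754 = 0.0593.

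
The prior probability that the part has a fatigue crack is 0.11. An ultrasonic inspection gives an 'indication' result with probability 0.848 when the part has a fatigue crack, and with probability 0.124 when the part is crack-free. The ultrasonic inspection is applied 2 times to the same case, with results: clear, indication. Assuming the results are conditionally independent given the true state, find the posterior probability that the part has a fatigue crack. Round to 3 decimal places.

Posterior P(H) ≈ 0.128

With H the event that the part has a fatigue crack, the joint likelihood of the observed sequence is P(data|H) = 0.152·0.848 = 0.12890 and P(data|¬H) = 0.876·0.124 = 0.10862.
Bayes: P(H|data) = 0.11·0.12890 / (0.11·0.12890 + 0.89·0.10862) = 0.014179/0.11085 = 0.1279.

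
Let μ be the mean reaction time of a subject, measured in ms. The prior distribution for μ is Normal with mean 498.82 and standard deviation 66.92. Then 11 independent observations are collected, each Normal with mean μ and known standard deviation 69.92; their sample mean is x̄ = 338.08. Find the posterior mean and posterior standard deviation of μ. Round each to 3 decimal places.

Posterior mean ≈ 352.592; posterior SD ≈ 20.108

Prior precision 1/τ₀² = 1/66.92² = 0.00022330; data precision n/σ² = 11/69.92² = 0.00225004.
Posterior precision = 0.00022330 + 0.00225004 = 0.00247334, giving posterior SD = 1/√0.00247334 = 20.108.
Posterior mean = (0.00022330·498.82 + 0.00225004·338.08) / 0.00247334 = 352.592.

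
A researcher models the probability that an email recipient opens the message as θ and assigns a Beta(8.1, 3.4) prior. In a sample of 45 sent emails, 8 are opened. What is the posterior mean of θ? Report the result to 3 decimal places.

Observing 8 successes and 37 failures updates Beta(8.1, 3.4) by adding the success and failure counts to the two shape parameters: α = 8.1+8 = 16.1, β = 3.4+37 = 40.4.
E[θ | data] = 16.1/(16.1+40.4) = 0.285.

Posterior mean ≈ 0.285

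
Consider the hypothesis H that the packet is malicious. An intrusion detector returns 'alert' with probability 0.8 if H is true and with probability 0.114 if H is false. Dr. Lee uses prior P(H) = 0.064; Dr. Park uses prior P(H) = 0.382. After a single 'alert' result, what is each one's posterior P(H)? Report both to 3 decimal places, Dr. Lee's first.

Dr. Lee: 0.324; Dr. Park: 0.813

The likelihood ratio for an 'alert' result is 0.8/0.114 = 7.0175.
Dr. Lee: prior odds 0.064/0.936 = 0.068376; posterior odds 0.47983; posterior probability 0.324.
Dr. Park: prior odds 0.382/0.618 = 0.61812; posterior odds 4.3377; posterior probability 0.813.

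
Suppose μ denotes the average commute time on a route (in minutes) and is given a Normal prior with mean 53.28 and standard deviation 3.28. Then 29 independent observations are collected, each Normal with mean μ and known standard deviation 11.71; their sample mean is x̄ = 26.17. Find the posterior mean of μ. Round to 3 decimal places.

With known σ, the Normal prior is conjugate. Weight on the data is w = (n/σ²)/(n/σ² + 1/τ₀²) = 0.211487/(0.211487+0.0929506) = 0.69468.
Posterior mean = w·x̄ + (1−w)·μ₀ = 0.69468·26.17 + 0.30532·53.28 = 34.447.

Posterior mean ≈ 34.447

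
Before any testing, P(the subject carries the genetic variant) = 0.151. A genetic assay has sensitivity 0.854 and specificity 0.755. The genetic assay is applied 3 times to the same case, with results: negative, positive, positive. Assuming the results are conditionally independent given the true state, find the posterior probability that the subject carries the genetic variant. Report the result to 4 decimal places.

Let H be the event that the subject carries the genetic variant; start with P(H) = 0.151. P('positive'|H) = 0.854, P('positive'|¬H) = 0.245.
Update on result 1 ('negative'): P(H) ← 0.146·0.1510 / (0.146·0.1510 + 0.755·0.8490) = 0.022046/0.66304 = 0.0332.
Update on result 2 ('positive'): P(H) ← 0.854·0.0332 / (0.854·0.0332 + 0.245·0.9668) = 0.028395/0.26525 = 0.1071.
Update on result 3 ('positive'): P(H) ← 0.854·0.1071 / (0.854·0.1071 + 0.245·0.8929) = 0.091422/0.31019 = 0.2947.

Posterior P(H) ≈ 0.2947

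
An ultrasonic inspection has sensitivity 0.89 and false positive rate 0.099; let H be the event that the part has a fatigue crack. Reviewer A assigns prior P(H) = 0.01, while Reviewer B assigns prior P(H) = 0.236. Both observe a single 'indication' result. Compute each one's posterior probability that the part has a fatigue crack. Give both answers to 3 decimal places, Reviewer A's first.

P('+'|H) = 0.89, P('+'|¬H) = 0.099.
Reviewer A: numerator 0.89·0.01 = 0.0089000; evidence = 0.0089000+0.099·0.99 = 0.10691; posterior = 0.083.
Reviewer B: numerator 0.89·0.236 = 0.21004; evidence = 0.21004+0.099·0.764 = 0.28568; posterior = 0.735.

Reviewer A: 0.083; Reviewer B: 0.735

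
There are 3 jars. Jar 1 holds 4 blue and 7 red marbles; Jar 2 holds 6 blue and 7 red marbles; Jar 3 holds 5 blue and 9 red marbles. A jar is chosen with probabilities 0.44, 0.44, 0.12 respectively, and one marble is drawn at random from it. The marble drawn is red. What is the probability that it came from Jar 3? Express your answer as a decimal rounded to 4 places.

Tabulate prior·likelihood by source: [1] prior 0.44, lik 0.6364, product 0.2800; [2] prior 0.44, lik 0.5385, product 0.2369; [3] prior 0.12, lik 0.6429, product 0.07714.
Normalizing constant = 0.59407; the posterior for Jar 3 is its product over the sum, 0.07714/0.59407 = 0.1299.

Posterior probability ≈ 0.1299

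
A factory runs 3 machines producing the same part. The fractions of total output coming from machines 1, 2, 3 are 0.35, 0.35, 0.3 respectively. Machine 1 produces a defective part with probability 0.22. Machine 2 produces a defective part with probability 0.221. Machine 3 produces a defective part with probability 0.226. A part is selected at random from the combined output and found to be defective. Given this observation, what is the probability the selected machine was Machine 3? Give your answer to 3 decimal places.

Tabulate prior·likelihood by source: [1] prior 0.35, lik 0.22, product 0.07700; [2] prior 0.35, lik 0.221, product 0.07735; [3] prior 0.3, lik 0.226, product 0.06780.
Normalizing constant = 0.22215; the posterior for Machine 3 is its product over the sum, 0.06780/0.22215 = 0.305.

Posterior probability ≈ 0.305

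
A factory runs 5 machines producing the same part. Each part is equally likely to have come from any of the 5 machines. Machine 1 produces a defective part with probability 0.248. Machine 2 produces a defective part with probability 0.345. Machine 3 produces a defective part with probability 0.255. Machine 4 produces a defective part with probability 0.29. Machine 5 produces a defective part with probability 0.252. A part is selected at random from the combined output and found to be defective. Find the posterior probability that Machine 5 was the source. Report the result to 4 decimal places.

P(defective|M1) = 0.248; P(defective|M2) = 0.345; P(defective|M3) = 0.255; P(defective|M4) = 0.29; P(defective|M5) = 0.252.
Prior × likelihood for each source: 0.2·0.248=0.04960, 0.2·0.345=0.06900, 0.2·0.255=0.05100, 0.2·0.29=0.05800, 0.2·0.252=0.05040. Summing gives P(defective) = 0.27800.
P(Machine 5 | defective) = 0.05040 / 0.27800 = 0.1813.

Posterior probability ≈ 0.1813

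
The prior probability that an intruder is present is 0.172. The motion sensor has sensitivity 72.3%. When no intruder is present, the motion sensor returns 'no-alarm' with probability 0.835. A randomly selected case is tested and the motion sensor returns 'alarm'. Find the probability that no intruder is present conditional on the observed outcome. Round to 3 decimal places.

P(¬H | E) ≈ 0.523

Write H for 'an intruder is present'. Prior odds H:¬H = 0.172/0.828 = 0.20773. For the 'alarm' outcome, the likelihood ratio is 0.723/0.165 = 4.3818.
Posterior odds = 0.20773 × 4.3818 = 0.91023, so P(H|E) = 0.91023/(1+0.91023) = 0.477. Then P(¬H|E) = 1 − 0.477 = 0.523.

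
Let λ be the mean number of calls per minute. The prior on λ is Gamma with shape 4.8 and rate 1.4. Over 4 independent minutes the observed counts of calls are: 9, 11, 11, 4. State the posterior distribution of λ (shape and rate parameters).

Posterior: Gamma(shape=39.8, rate=5.4)

The Poisson likelihood adds the total count to the shape and the number of exposure periods to the rate. Here ∑xᵢ = 35 and n = 4, so shape 4.8→39.8 and rate 1.4→5.4.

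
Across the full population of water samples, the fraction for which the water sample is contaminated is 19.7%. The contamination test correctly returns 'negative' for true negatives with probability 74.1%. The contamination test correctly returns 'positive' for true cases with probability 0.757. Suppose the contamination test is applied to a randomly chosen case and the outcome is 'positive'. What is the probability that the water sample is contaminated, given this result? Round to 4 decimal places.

Let H be the event that the water sample is contaminated. P(H) = 0.197, so P(¬H) = 0.803. With E the 'positive' result, P(E|H) = 0.757 and P(E|¬H) = 0.259.
P(E) = 0.757·0.197 + 0.259·0.803 = 0.14913 + 0.20798 = 0.35711.
By Bayes' theorem, P(H|E) = 0.14913 / 0.35711 = 0.4176.

P(H | E) ≈ 0.4176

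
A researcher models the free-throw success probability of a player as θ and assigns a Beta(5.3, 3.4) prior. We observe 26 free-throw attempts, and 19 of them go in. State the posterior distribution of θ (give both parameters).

Posterior: Beta(24.3, 10.4)

The binomial likelihood is conjugate to the Beta prior: with 19 successes and 7 failures, the posterior is Beta(5.3+19, 3.4+7) = Beta(24.3, 10.4).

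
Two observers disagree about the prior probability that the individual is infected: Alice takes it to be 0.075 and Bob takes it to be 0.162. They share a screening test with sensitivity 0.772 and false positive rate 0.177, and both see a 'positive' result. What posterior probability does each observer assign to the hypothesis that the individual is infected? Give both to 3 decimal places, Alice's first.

Alice: 0.261; Bob: 0.457

The likelihood ratio for a 'positive' result is 0.772/0.177 = 4.3616.
Alice: prior odds 0.075/0.925 = 0.081081; posterior odds 0.35364; posterior probability 0.261.
Bob: prior odds 0.162/0.838 = 0.19332; posterior odds 0.84317; posterior probability 0.457.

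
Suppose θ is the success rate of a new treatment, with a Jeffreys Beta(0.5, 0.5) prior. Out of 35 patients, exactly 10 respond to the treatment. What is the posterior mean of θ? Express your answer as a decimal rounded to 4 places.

Posterior mean ≈ 0.2917

Observing 10 successes and 25 failures updates Beta(0.5, 0.5) by adding the success and failure counts to the two shape parameters: α = 0.5+10 = 10.5, β = 0.5+25 = 25.5.
E[θ | data] = 10.5/(10.5+25.5) = 0.2917.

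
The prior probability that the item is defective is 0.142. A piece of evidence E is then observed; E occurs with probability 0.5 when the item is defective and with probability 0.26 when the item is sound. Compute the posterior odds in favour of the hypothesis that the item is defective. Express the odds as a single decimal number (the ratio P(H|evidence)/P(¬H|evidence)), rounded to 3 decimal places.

Prior odds = 0.142/(1−0.142) = 0.16550.
Likelihood ratio for E = 0.5/0.26 = 1.9231.
Posterior odds = prior odds × LR = 0.31827.

Posterior odds ≈ 0.318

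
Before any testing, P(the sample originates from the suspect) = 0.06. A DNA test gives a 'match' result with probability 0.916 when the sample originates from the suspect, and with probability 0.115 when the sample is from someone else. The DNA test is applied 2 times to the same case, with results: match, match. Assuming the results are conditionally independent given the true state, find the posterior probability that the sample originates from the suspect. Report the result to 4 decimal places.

With H the event that the sample originates from the suspect, the joint likelihood of the observed sequence is P(data|H) = 0.916·0.916 = 0.83906 and P(data|¬H) = 0.115·0.115 = 0.013225.
Bayes: P(H|data) = 0.06·0.83906 / (0.06·0.83906 + 0.94·0.013225) = 0.050343/0.062775 = 0.8020.

Posterior P(H) ≈ 0.8020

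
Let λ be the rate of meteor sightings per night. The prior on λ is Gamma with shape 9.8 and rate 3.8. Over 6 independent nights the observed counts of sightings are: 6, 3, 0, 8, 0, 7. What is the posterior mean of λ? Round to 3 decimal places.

Posterior mean ≈ 3.449

The Poisson likelihood adds the total count to the shape and the number of exposure periods to the rate. Here ∑xᵢ = 24 and n = 6, so shape 9.8→33.8 and rate 3.8→9.8.
Posterior mean = shape/rate = 33.8/9.8 = 3.449.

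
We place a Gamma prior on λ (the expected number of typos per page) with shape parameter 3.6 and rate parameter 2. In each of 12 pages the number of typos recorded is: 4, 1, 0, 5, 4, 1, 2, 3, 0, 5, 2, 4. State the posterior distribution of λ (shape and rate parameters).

Posterior: Gamma(shape=34.6, rate=14)

The Poisson likelihood adds the total count to the shape and the number of exposure periods to the rate. Here ∑xᵢ = 31 and n = 12, so shape 3.6→34.6 and rate 2→14.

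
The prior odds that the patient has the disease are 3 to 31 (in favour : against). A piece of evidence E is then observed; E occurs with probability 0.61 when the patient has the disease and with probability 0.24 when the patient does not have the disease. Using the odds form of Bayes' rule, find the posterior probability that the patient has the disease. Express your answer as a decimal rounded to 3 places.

Posterior probability ≈ 0.197

Prior odds = 3/31 = 0.096774.
Likelihood ratio for E = 0.61/0.24 = 2.5417.
Posterior odds = prior odds × LR = 0.24597.
Posterior probability = odds/(1+odds) = 0.24597/1.2460 = 0.197.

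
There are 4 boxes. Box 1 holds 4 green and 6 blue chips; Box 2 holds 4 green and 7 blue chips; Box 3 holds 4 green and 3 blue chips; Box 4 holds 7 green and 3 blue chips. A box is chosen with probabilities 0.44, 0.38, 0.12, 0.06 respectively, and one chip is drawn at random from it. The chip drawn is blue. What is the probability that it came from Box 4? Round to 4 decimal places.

Posterior probability ≈ 0.0313

Tabulate prior·likelihood by source: [1] prior 0.44, lik 0.6, product 0.2640; [2] prior 0.38, lik 0.6364, product 0.2418; [3] prior 0.12, lik 0.4286, product 0.05143; [4] prior 0.06, lik 0.3, product 0.01800.
Normalizing constant = 0.57525; the posterior for Box 4 is its product over the sum, 0.01800/0.57525 = 0.0313.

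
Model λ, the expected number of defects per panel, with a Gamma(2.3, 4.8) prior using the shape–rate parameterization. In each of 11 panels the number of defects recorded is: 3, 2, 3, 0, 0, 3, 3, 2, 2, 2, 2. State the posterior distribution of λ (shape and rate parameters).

The Poisson likelihood adds the total count to the shape and the number of exposure periods to the rate. Here ∑xᵢ = 22 and n = 11, so shape 2.3→24.3 and rate 4.8→15.8.

Posterior: Gamma(shape=24.3, rate=15.8)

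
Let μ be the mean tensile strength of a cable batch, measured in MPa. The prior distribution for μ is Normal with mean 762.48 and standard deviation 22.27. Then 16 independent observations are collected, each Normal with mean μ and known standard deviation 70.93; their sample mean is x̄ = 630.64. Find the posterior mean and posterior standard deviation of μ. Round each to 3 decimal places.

Posterior mean ≈ 681.795; posterior SD ≈ 13.872

Prior precision 1/τ₀² = 1/22.27² = 0.00201632; data precision n/σ² = 16/70.93² = 0.00318024.
Posterior precision = 0.00201632 + 0.00318024 = 0.00519656, giving posterior SD = 1/√0.00519656 = 13.872.
Posterior mean = (0.00201632·762.48 + 0.00318024·630.64) / 0.00519656 = 681.795.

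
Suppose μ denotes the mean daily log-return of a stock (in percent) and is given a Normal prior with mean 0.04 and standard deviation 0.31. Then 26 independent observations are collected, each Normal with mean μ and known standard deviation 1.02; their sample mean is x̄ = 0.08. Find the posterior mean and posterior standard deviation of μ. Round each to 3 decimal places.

Posterior mean ≈ 0.068; posterior SD ≈ 0.168

Prior precision 1/τ₀² = 1/0.31² = 10.4058; data precision n/σ² = 26/1.02² = 24.9904.
Posterior precision = 10.4058 + 24.9904 = 35.3962, giving posterior SD = 1/√35.3962 = 0.168.
Posterior mean = (10.4058·0.04 + 24.9904·0.08) / 35.3962 = 0.068.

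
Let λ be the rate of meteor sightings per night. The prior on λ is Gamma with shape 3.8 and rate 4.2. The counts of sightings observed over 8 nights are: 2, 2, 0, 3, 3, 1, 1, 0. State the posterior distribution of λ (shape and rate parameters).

Posterior: Gamma(shape=15.8, rate=12.2)

Total count ∑xᵢ = 12 over n = 8 nights.
Gamma is conjugate to the Poisson likelihood: posterior is Gamma(shape = 3.8+12 = 15.8, rate = 4.2+8 = 12.2).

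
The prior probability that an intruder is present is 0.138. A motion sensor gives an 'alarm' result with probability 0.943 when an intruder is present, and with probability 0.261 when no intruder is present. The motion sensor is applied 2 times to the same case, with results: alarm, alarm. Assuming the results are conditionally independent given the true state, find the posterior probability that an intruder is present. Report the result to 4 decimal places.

Posterior P(H) ≈ 0.6764

With H the event that an intruder is present, the joint likelihood of the observed sequence is P(data|H) = 0.943·0.943 = 0.88925 and P(data|¬H) = 0.261·0.261 = 0.068121.
Bayes: P(H|data) = 0.138·0.88925 / (0.138·0.88925 + 0.862·0.068121) = 0.12272/0.18144 = 0.6764.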